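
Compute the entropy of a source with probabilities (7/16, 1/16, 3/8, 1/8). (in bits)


H = -sum(p_i * log2(p_i)). Terms: -(7/16)*log2(7/16) = 0.521782; -(1/16)*log2(1/16) = 0.250000; -(3/8)*log2(3/8) = 0.530639; -(1/8)*log2(1/8) = 0.375000. H = 0.521782 + 0.250000 + 0.530639 + 0.375000 = 1.6774

1.6774 bits


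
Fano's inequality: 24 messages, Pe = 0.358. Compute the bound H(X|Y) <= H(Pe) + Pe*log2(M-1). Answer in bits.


H(Pe) = -Pe*log2(Pe) - (1-Pe)*log2(1-Pe) = -0.358*log2(0.358) - 0.642*log2(0.642) = 0.530545 + 0.410466 = 0.941. Pe*log2(M-1) = 0.358*log2(23) = 1.619435. Bound = H(Pe) + Pe*log2(M-1) = 0.530545 + 0.410466 + 1.619435 = 2.5604

2.5604 bits


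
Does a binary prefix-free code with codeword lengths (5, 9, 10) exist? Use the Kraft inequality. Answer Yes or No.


Kraft sum = sum(2^(-l_i)) = 0.0342, need <= 1. Result: satisfied (a binary prefix-free code with these lengths exists)

Yes


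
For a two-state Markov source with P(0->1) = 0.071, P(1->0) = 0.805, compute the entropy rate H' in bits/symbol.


Stationary distribution: pi_0 = p10/(p01+p10) = 0.9189, pi_1 = 0.0811. Entropy rate H' = pi_0*H(p01) + pi_1*H(p10) = 0.9189*0.3696 + 0.0811*0.7118 = 0.3974

0.3974 bits/symbol


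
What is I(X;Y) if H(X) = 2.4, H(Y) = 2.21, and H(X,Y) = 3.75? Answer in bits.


I(X;Y) = H(X) + H(Y) - H(X,Y) = 2.4 + 2.21 - 3.75 = 0.86

0.86 bits


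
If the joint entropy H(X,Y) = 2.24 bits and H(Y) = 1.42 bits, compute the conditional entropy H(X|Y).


H(X|Y) = H(X,Y) - H(Y) = 2.24 - 1.42 = 0.82

0.82 bits


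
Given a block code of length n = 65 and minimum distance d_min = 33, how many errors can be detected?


Detection capability = d_min - 1 = 33 - 1 = 32

32 errors


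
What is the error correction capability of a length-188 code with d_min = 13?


Correction capability = floor((d-1)/2) = floor((13-1)/2) = 6

6 errors


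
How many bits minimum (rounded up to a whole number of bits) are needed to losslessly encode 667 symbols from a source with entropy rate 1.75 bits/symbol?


Minimum bits >= n * H = 667 * 1.75 = 1167.25, rounded up to a whole number of bits = 1168

1168 bits


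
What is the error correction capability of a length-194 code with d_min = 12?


Correction capability = floor((d-1)/2) = floor((12-1)/2) = 5

5 errors


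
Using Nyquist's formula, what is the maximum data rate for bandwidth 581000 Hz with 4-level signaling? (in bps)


Rate = 2 * B * log2(M) = 2 * 581000 * 2.0 = 2324000.0

2324000.0 bps


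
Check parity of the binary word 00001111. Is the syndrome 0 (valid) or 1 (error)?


Syndrome = XOR of all bits = 0 XOR 0 XOR 0 XOR 0 XOR 1 XOR 1 XOR 1 XOR 1 = 0

0


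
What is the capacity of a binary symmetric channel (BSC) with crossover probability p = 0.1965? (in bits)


H(p) = -p*log2(p) - (1-p)*log2(1-p) = -0.1965*log2(0.1965) - 0.8035*log2(0.8035) = 0.461264 + 0.253609 = 0.7149. C = 1 - H(p) = 1 - 0.7149 = 0.2851

0.2851 bits


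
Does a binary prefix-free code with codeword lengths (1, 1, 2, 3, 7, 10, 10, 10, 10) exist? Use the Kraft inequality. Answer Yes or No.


Kraft sum = sum(2^(-l_i)) = 1.3867, need <= 1. Result: violated (a binary prefix-free code with these lengths cannot exist)

No


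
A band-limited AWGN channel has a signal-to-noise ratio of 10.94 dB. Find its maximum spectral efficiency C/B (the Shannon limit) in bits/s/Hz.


SNR_linear = 10^(10.94/10) = 12.4165; C/B = log2(1 + SNR_linear) = log2(1 + 12.4165) = 3.7459

3.7459 bits/s/Hz


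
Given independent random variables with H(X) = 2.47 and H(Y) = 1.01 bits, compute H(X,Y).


For independent variables, H(X,Y) = H(X) + H(Y) = 2.47 + 1.01 = 3.48

3.48 bits


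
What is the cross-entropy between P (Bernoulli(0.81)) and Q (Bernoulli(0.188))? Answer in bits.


H(P,Q) = -p*log2(q) - (1-p)*log2(1-q). -0.81*log2(0.188) = 1.953068; -0.19*log2(0.812) = 0.057085. H(P,Q) = 1.953068 + 0.057085 = 2.0102

2.0102 bits


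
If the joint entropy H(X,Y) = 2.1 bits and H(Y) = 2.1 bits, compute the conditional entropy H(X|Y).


H(X|Y) = H(X,Y) - H(Y) = 2.1 - 2.1 = 0.0

0.0 bits


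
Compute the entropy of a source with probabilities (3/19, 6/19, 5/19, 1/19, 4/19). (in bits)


H = -sum(p_i * log2(p_i)). Terms: -(3/19)*log2(3/19) = 0.420468; -(6/19)*log2(6/19) = 0.525147; -(5/19)*log2(5/19) = 0.506842; -(1/19)*log2(1/19) = 0.223575; -(4/19)*log2(4/19) = 0.473248. H = 0.420468 + 0.525147 + 0.506842 + 0.223575 + 0.473248 = 2.1493

2.1493 bits


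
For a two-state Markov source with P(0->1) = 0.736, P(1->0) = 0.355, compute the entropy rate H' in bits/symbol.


Stationary distribution: pi_0 = p10/(p01+p10) = 0.3254, pi_1 = 0.6746. Entropy rate H' = pi_0*H(p01) + pi_1*H(p10) = 0.3254*0.8327 + 0.6746*0.9385 = 0.9041

0.9041 bits/symbol


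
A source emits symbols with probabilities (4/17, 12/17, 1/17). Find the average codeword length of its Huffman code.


Huffman construction (repeatedly merge the two least-probable nodes; each merge adds 1 bit to every symbol beneath it): 1/17 + 4/17 = 5/17; 5/17 + 12/17 = 1. Resulting codeword lengths (in the order the probabilities were given): (2, 1, 2). L_avg = sum(p_i * l_i) = 4/17*2 + 12/17*1 + 1/17*2 = 22/17 = 1.2941

1.2941 bits


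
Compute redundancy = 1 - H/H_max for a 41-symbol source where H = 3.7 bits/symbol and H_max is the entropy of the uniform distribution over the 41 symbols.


H_max = log2(K) = log2(41) = 5.3576 bits/symbol. Redundancy = 1 - H/H_max = 1 - 3.7/5.3576 = 1 - 0.6906 = 0.3094

0.3094


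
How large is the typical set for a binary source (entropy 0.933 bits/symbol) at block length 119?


log2|A_typical| = nH = 119 * 0.933 = 111.027, so |A_typical| ~ 2^111.027 = 2.645e+33

2.645e+33


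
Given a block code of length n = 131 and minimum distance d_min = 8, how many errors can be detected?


Detection capability = d_min - 1 = 8 - 1 = 7

7 errors


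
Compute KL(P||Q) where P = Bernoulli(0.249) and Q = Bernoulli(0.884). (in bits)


KL = p*log2(p/q) + (1-p)*log2((1-p)/(1-q)) = 0.249*log2(0.249/0.884) + 0.751*log2(0.751/0.116) = 1.5686

1.5686 bits


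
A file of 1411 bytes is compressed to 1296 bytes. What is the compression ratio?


Ratio = original / compressed = 1411 / 1296 = 1.0887

1.0887


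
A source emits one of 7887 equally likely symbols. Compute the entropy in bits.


H = log2(n) = log2(7887) = 12.9453

12.9453 bits


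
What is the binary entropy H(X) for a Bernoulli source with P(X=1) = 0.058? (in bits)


H = -p*log2(p) - (1-p)*log2(1-p). -0.058*log2(0.058) = 0.238253; -0.942*log2(0.942) = 0.081201. H = 0.238253 + 0.081201 = 0.3195

0.3195 bits


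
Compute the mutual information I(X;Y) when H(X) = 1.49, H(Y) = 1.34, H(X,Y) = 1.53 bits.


I(X;Y) = H(X) + H(Y) - H(X,Y) = 1.49 + 1.34 - 1.53 = 1.3

1.3 bits


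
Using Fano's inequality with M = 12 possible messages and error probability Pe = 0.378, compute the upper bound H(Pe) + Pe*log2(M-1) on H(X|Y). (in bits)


H(Pe) = -Pe*log2(Pe) - (1-Pe)*log2(1-Pe) = -0.378*log2(0.378) - 0.622*log2(0.622) = 0.530539 + 0.426078 = 0.9566. Pe*log2(M-1) = 0.378*log2(11) = 1.307665. Bound = H(Pe) + Pe*log2(M-1) = 0.530539 + 0.426078 + 1.307665 = 2.2643

2.2643 bits


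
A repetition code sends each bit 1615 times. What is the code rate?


Rate = k/n = 1/1615

1/1615


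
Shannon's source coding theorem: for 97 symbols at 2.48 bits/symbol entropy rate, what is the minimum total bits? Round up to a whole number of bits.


Minimum bits >= n * H = 97 * 2.48 = 240.56, rounded up to a whole number of bits = 241

241 bits


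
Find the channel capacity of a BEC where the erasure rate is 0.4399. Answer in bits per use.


C = 1 - epsilon = 1 - 0.4399 = 0.5601

0.5601 bits


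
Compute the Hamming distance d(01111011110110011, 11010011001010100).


Count differing positions: ^ . ^ . ^ . . . ^ ^ ^ ^ . . ^ ^ ^ = 10 differences

10


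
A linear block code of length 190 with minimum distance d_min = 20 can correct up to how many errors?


Correction capability = floor((d-1)/2) = floor((20-1)/2) = 9

9 errors


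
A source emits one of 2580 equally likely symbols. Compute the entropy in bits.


H = log2(n) = log2(2580) = 11.3332

11.3332 bits


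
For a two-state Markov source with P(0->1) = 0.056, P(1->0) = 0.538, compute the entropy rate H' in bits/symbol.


Stationary distribution: pi_0 = p10/(p01+p10) = 0.9057, pi_1 = 0.0943. Entropy rate H' = pi_0*H(p01) + pi_1*H(p10) = 0.9057*0.3114 + 0.0943*0.9958 = 0.3759

0.3759 bits/symbol


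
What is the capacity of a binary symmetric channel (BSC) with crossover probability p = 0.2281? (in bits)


H(p) = -p*log2(p) - (1-p)*log2(1-p) = -0.2281*log2(0.2281) - 0.7719*log2(0.7719) = 0.486369 + 0.288316 = 0.7747. C = 1 - H(p) = 1 - 0.7747 = 0.2253

0.2253 bits


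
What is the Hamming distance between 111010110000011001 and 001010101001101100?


Count differing positions: ^ ^ . . . . . ^ ^ . . ^ ^ ^ . ^ . ^ = 9 differences

9


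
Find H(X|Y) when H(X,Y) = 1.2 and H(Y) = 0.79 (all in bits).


H(X|Y) = H(X,Y) - H(Y) = 1.2 - 0.79 = 0.41

0.41 bits


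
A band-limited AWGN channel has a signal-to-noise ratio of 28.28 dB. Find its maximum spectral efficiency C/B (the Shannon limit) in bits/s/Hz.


SNR_linear = 10^(28.28/10) = 672.9767; C/B = log2(1 + SNR_linear) = log2(1 + 672.9767) = 9.3966

9.3966 bits/s/Hz


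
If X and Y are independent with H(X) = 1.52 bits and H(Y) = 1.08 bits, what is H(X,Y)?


For independent variables, H(X,Y) = H(X) + H(Y) = 1.52 + 1.08 = 2.6

2.6 bits


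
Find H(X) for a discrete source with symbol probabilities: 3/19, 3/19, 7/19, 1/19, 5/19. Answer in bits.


H = -sum(p_i * log2(p_i)). Terms: -(3/19)*log2(3/19) = 0.420468; -(3/19)*log2(3/19) = 0.420468; -(7/19)*log2(7/19) = 0.530737; -(1/19)*log2(1/19) = 0.223575; -(5/19)*log2(5/19) = 0.506842. H = 0.420468 + 0.420468 + 0.530737 + 0.223575 + 0.506842 = 2.1021

2.1021 bits


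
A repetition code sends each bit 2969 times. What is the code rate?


Rate = k/n = 1/2969

1/2969


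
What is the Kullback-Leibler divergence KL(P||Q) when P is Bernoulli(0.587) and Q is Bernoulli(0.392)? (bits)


KL = p*log2(p/q) + (1-p)*log2((1-p)/(1-q)) = 0.587*log2(0.587/0.392) + 0.413*log2(0.413/0.608) = 0.1115

0.1115 bits


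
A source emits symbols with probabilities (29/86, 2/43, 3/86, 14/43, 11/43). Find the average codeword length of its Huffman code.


Huffman construction (repeatedly merge the two least-probable nodes; each merge adds 1 bit to every symbol beneath it): 3/86 + 2/43 = 7/86; 7/86 + 11/43 = 29/86; 14/43 + 29/86 = 57/86; 29/86 + 57/86 = 1. Resulting codeword lengths (in the order the probabilities were given): (2, 3, 3, 2, 2). L_avg = sum(p_i * l_i) = 29/86*2 + 2/43*3 + 3/86*3 + 14/43*2 + 11/43*2 = 179/86 = 2.0814

2.0814 bits


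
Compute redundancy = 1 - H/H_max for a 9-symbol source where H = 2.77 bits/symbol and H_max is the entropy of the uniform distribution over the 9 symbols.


H_max = log2(K) = log2(9) = 3.1699 bits/symbol. Redundancy = 1 - H/H_max = 1 - 2.77/3.1699 = 1 - 0.8738 = 0.1262

0.1262


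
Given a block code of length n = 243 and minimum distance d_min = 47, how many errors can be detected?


Detection capability = d_min - 1 = 47 - 1 = 46

46 errors


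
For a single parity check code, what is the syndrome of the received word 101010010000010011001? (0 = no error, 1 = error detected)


Syndrome = XOR of all bits = 1 XOR 0 XOR 1 XOR 0 XOR 1 XOR 0 XOR 0 XOR 1 XOR 0 XOR 0 XOR 0 XOR 0 XOR 0 XOR 1 XOR 0 XOR 0 XOR 1 XOR 1 XOR 0 XOR 0 XOR 1 = 0

0


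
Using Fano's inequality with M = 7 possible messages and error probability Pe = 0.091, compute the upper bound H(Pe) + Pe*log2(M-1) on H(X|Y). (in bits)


H(Pe) = -Pe*log2(Pe) - (1-Pe)*log2(1-Pe) = -0.091*log2(0.091) - 0.909*log2(0.909) = 0.314677 + 0.125122 = 0.4398. Pe*log2(M-1) = 0.091*log2(6) = 0.235232. Bound = H(Pe) + Pe*log2(M-1) = 0.314677 + 0.125122 + 0.235232 = 0.675

0.675 bits


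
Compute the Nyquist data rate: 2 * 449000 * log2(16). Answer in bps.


Rate = 2 * B * log2(M) = 2 * 449000 * 4.0 = 3592000.0

3592000.0 bps


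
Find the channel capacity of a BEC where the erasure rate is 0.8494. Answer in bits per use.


C = 1 - epsilon = 1 - 0.8494 = 0.1506

0.1506 bits


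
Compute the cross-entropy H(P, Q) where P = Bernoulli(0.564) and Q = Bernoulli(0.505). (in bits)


H(P,Q) = -p*log2(q) - (1-p)*log2(1-q). -0.564*log2(0.505) = 0.555904; -0.436*log2(0.495) = 0.442322. H(P,Q) = 0.555904 + 0.442322 = 0.9982

0.9982 bits


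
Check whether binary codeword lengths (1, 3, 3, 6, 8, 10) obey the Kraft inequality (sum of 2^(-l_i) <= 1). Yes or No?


Kraft sum = sum(2^(-l_i)) = 0.7705, need <= 1. Result: satisfied (a binary prefix-free code with these lengths exists)

Yes


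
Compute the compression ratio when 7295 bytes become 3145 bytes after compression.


Ratio = original / compressed = 7295 / 3145 = 2.3196

2.3196


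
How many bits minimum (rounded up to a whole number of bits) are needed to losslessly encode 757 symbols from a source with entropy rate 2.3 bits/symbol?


Minimum bits >= n * H = 757 * 2.3 = 1741.1, rounded up to a whole number of bits = 1742

1742 bits


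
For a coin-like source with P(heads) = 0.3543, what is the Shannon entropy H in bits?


H = -p*log2(p) - (1-p)*log2(1-p). -0.3543*log2(0.3543) = 0.530372; -0.6457*log2(0.6457) = 0.407478. H = 0.530372 + 0.407478 = 0.9378

0.9378 bits


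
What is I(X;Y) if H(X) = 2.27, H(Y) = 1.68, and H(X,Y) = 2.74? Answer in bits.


I(X;Y) = H(X) + H(Y) - H(X,Y) = 2.27 + 1.68 - 2.74 = 1.21

1.21 bits


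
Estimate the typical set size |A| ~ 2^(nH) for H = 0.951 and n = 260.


log2|A_typical| = nH = 260 * 0.951 = 247.26, so |A_typical| ~ 2^247.26 = 2.708e+74

2.708e+74


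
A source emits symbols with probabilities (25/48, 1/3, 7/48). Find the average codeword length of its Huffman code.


Huffman construction (repeatedly merge the two least-probable nodes; each merge adds 1 bit to every symbol beneath it): 7/48 + 1/3 = 23/48; 23/48 + 25/48 = 1. Resulting codeword lengths (in the order the probabilities were given): (1, 2, 2). L_avg = sum(p_i * l_i) = 25/48*1 + 1/3*2 + 7/48*2 = 71/48 = 1.4792

1.4792 bits


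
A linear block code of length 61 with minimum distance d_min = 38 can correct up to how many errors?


Correction capability = floor((d-1)/2) = floor((38-1)/2) = 18

18 errors


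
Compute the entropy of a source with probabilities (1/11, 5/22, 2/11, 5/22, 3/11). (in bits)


H = -sum(p_i * log2(p_i)). Terms: -(1/11)*log2(1/11) = 0.314494; -(5/22)*log2(5/22) = 0.485796; -(2/11)*log2(2/11) = 0.447169; -(5/22)*log2(5/22) = 0.485796; -(3/11)*log2(3/11) = 0.511219. H = 0.314494 + 0.485796 + 0.447169 + 0.485796 + 0.511219 = 2.2445

2.2445 bits


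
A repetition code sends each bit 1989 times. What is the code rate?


Rate = k/n = 1/1989

1/1989


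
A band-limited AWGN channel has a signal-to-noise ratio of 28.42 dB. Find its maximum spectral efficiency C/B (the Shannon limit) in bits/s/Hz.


SNR_linear = 10^(28.42/10) = 695.0243; C/B = log2(1 + SNR_linear) = log2(1 + 695.0243) = 9.443

9.443 bits/s/Hz


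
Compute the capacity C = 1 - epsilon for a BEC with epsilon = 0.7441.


C = 1 - epsilon = 1 - 0.7441 = 0.2559

0.2559 bits


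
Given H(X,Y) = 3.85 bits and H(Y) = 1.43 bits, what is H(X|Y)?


H(X|Y) = H(X,Y) - H(Y) = 3.85 - 1.43 = 2.42

2.42 bits


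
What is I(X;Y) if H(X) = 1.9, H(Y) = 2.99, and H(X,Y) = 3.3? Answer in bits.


I(X;Y) = H(X) + H(Y) - H(X,Y) = 1.9 + 2.99 - 3.3 = 1.59

1.59 bits


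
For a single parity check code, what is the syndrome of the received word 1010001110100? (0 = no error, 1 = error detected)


Syndrome = XOR of all bits = 1 XOR 0 XOR 1 XOR 0 XOR 0 XOR 0 XOR 1 XOR 1 XOR 1 XOR 0 XOR 1 XOR 0 XOR 0 = 0

0


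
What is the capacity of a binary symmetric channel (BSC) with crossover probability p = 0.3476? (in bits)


H(p) = -p*log2(p) - (1-p)*log2(1-p) = -0.3476*log2(0.3476) - 0.6524*log2(0.6524) = 0.529916 + 0.401990 = 0.9319. C = 1 - H(p) = 1 - 0.9319 = 0.0681

0.0681 bits


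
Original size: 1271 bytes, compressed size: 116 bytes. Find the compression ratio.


Ratio = original / compressed = 1271 / 116 = 10.9569

10.9569


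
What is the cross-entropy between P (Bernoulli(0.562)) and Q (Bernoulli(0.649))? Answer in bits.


H(P,Q) = -p*log2(q) - (1-p)*log2(1-q). -0.562*log2(0.649) = 0.350525; -0.438*log2(0.351) = 0.661580. H(P,Q) = 0.350525 + 0.661580 = 1.0121

1.0121 bits


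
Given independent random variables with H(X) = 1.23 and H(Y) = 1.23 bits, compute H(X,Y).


For independent variables, H(X,Y) = H(X) + H(Y) = 1.23 + 1.23 = 2.46

2.46 bits


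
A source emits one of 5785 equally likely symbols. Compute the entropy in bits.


H = log2(n) = log2(5785) = 12.4981

12.4981 bits


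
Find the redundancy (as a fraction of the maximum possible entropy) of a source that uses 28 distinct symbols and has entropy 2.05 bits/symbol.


H_max = log2(K) = log2(28) = 4.8074 bits/symbol. Redundancy = 1 - H/H_max = 1 - 2.05/4.8074 = 1 - 0.4264 = 0.5736

0.5736


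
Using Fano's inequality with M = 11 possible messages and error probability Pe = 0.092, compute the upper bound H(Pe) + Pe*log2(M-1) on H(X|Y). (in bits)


H(Pe) = -Pe*log2(Pe) - (1-Pe)*log2(1-Pe) = -0.092*log2(0.092) - 0.908*log2(0.908) = 0.316684 + 0.126426 = 0.4431. Pe*log2(M-1) = 0.092*log2(10) = 0.305617. Bound = H(Pe) + Pe*log2(M-1) = 0.316684 + 0.126426 + 0.305617 = 0.7487

0.7487 bits


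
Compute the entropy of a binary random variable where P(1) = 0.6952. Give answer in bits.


H = -p*log2(p) - (1-p)*log2(1-p). -0.6952*log2(0.6952) = 0.364632; -0.3048*log2(0.3048) = 0.522447. H = 0.364632 + 0.522447 = 0.8871

0.8871 bits


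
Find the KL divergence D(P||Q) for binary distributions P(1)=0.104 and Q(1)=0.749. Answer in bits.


KL = p*log2(p/q) + (1-p)*log2((1-p)/(1-q)) = 0.104*log2(0.104/0.749) + 0.896*log2(0.896/0.251) = 1.3487

1.3487 bits


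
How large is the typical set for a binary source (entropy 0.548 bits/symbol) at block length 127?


log2|A_typical| = nH = 127 * 0.548 = 69.596, so |A_typical| ~ 2^69.596 = 8.922e+20

8.922e+20


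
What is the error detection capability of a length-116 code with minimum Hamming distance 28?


Detection capability = d_min - 1 = 28 - 1 = 27

27 errors


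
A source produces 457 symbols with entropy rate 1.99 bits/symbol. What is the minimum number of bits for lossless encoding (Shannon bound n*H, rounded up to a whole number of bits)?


Minimum bits >= n * H = 457 * 1.99 = 909.43, rounded up to a whole number of bits = 910

910 bits


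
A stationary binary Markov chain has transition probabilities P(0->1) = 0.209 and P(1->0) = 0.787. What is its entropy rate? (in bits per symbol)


Stationary distribution: pi_0 = p10/(p01+p10) = 0.7902, pi_1 = 0.2098. Entropy rate H' = pi_0*H(p01) + pi_1*H(p10) = 0.7902*0.7396 + 0.2098*0.7472 = 0.7412

0.7412 bits/symbol


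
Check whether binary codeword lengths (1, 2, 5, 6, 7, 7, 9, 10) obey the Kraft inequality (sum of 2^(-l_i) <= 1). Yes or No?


Kraft sum = sum(2^(-l_i)) = 0.8154, need <= 1. Result: satisfied (a binary prefix-free code with these lengths exists)

Yes


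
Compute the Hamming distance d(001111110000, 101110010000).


Count differing positions: ^ . . . . ^ ^ . . . . . = 3 differences

3


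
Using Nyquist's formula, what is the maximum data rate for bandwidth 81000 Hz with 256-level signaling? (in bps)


Rate = 2 * B * log2(M) = 2 * 81000 * 8.0 = 1296000.0

1296000.0 bps


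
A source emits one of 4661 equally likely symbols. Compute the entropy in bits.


H = log2(n) = log2(4661) = 12.1864

12.1864 bits


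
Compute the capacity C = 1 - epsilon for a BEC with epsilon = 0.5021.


C = 1 - epsilon = 1 - 0.5021 = 0.4979

0.4979 bits


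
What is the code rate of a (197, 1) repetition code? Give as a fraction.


Rate = k/n = 1/197

1/197


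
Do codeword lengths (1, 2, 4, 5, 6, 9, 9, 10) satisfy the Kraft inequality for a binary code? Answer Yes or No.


Kraft sum = sum(2^(-l_i)) = 0.8643, need <= 1. Result: satisfied (a binary prefix-free code with these lengths exists)

Yes


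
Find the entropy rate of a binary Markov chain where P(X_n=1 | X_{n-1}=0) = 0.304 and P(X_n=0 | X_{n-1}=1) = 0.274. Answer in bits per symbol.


Stationary distribution: pi_0 = p10/(p01+p10) = 0.474, pi_1 = 0.526. Entropy rate H' = pi_0*H(p01) + pi_1*H(p10) = 0.474*0.8861 + 0.526*0.8471 = 0.8656

0.8656 bits/symbol


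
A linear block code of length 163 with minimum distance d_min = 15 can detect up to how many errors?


Detection capability = d_min - 1 = 15 - 1 = 14

14 errors


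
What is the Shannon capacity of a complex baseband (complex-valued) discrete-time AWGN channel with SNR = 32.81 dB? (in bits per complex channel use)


SNR_linear = 10^(32.81/10) = 1909.8533; C = log2(1 + SNR_linear) = log2(1 + 1909.8533) = 10.9

10.9 bits/channel use


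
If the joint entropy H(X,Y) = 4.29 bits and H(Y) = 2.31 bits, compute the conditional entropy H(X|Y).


H(X|Y) = H(X,Y) - H(Y) = 4.29 - 2.31 = 1.98

1.98 bits


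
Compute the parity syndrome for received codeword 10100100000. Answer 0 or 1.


Syndrome = XOR of all bits = 1 XOR 0 XOR 1 XOR 0 XOR 0 XOR 1 XOR 0 XOR 0 XOR 0 XOR 0 XOR 0 = 1

1


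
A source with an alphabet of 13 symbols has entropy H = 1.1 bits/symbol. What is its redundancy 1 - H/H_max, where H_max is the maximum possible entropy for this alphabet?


H_max = log2(K) = log2(13) = 3.7004 bits/symbol. Redundancy = 1 - H/H_max = 1 - 1.1/3.7004 = 1 - 0.2973 = 0.7027

0.7027


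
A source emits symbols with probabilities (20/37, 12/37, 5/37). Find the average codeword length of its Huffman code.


Huffman construction (repeatedly merge the two least-probable nodes; each merge adds 1 bit to every symbol beneath it): 5/37 + 12/37 = 17/37; 17/37 + 20/37 = 1. Resulting codeword lengths (in the order the probabilities were given): (1, 2, 2). L_avg = sum(p_i * l_i) = 20/37*1 + 12/37*2 + 5/37*2 = 54/37 = 1.4595

1.4595 bits


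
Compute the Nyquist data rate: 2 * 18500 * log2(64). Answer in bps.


Rate = 2 * B * log2(M) = 2 * 18500 * 6.0 = 222000.0

222000.0 bps


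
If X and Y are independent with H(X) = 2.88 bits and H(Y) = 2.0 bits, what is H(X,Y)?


For independent variables, H(X,Y) = H(X) + H(Y) = 2.88 + 2.0 = 4.88

4.88 bits


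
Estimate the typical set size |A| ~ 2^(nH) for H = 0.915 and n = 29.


log2|A_typical| = nH = 29 * 0.915 = 26.535, so |A_typical| ~ 2^26.535 = 9.724e+07

9.724e+07


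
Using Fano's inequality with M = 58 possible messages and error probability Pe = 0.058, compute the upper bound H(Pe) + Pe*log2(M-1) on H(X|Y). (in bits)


H(Pe) = -Pe*log2(Pe) - (1-Pe)*log2(1-Pe) = -0.058*log2(0.058) - 0.942*log2(0.942) = 0.238253 + 0.081201 = 0.3195. Pe*log2(M-1) = 0.058*log2(57) = 0.338308. Bound = H(Pe) + Pe*log2(M-1) = 0.238253 + 0.081201 + 0.338308 = 0.6578

0.6578 bits


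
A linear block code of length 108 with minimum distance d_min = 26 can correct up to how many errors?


Correction capability = floor((d-1)/2) = floor((26-1)/2) = 12

12 errors


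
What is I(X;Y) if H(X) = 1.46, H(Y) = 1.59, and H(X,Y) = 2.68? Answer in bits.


I(X;Y) = H(X) + H(Y) - H(X,Y) = 1.46 + 1.59 - 2.68 = 0.37

0.37 bits


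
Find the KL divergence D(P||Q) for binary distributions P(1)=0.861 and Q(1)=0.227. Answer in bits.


KL = p*log2(p/q) + (1-p)*log2((1-p)/(1-q)) = 0.861*log2(0.861/0.227) + 0.139*log2(0.139/0.773) = 1.3119

1.3119 bits


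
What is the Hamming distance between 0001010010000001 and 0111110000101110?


Count differing positions: . ^ ^ . ^ . . . ^ . ^ . ^ ^ ^ ^ = 9 differences

9


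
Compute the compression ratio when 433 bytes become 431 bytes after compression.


Ratio = original / compressed = 433 / 431 = 1.0046

1.0046


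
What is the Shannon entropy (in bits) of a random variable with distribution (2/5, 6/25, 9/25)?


H = -sum(p_i * log2(p_i)). Terms: -(2/5)*log2(2/5) = 0.528771; -(6/25)*log2(6/25) = 0.494134; -(9/25)*log2(9/25) = 0.530615. H = 0.528771 + 0.494134 + 0.530615 = 1.5535

1.5535 bits


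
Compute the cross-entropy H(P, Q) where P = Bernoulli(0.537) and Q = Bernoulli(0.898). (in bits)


H(P,Q) = -p*log2(q) - (1-p)*log2(1-q). -0.537*log2(0.898) = 0.083349; -0.463*log2(0.102) = 1.524825. H(P,Q) = 0.083349 + 1.524825 = 1.6082

1.6082 bits


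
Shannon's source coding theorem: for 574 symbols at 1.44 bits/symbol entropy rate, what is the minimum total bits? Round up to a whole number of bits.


Minimum bits >= n * H = 574 * 1.44 = 826.56, rounded up to a whole number of bits = 827

827 bits


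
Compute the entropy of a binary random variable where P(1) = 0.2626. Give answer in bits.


H = -p*log2(p) - (1-p)*log2(1-p). -0.2626*log2(0.2626) = 0.506571; -0.7374*log2(0.7374) = 0.324073. H = 0.506571 + 0.324073 = 0.8306

0.8306 bits


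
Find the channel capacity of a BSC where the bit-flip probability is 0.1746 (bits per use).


H(p) = -p*log2(p) - (1-p)*log2(1-p) = -0.1746*log2(0.1746) - 0.8254*log2(0.8254) = 0.439621 + 0.228499 = 0.6681. C = 1 - H(p) = 1 - 0.6681 = 0.3319

0.3319 bits


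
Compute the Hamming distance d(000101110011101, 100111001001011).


Count differing positions: ^ . . . ^ . ^ ^ ^ . ^ . ^ ^ . = 8 differences

8


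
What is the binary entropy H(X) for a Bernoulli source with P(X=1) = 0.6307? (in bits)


H = -p*log2(p) - (1-p)*log2(1-p). -0.6307*log2(0.6307) = 0.419399; -0.3693*log2(0.3693) = 0.530734. H = 0.419399 + 0.530734 = 0.9501

0.9501 bits


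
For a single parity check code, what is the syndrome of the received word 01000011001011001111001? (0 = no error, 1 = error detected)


Syndrome = XOR of all bits = 0 XOR 1 XOR 0 XOR 0 XOR 0 XOR 0 XOR 1 XOR 1 XOR 0 XOR 0 XOR 1 XOR 0 XOR 1 XOR 1 XOR 0 XOR 0 XOR 1 XOR 1 XOR 1 XOR 1 XOR 0 XOR 0 XOR 1 = 1

1


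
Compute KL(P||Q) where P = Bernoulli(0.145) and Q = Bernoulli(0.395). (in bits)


KL = p*log2(p/q) + (1-p)*log2((1-p)/(1-q)) = 0.145*log2(0.145/0.395) + 0.855*log2(0.855/0.605) = 0.217

0.217 bits


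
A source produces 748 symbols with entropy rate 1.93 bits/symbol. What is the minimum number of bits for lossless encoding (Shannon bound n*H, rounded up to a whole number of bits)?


Minimum bits >= n * H = 748 * 1.93 = 1443.64, rounded up to a whole number of bits = 1444

1444 bits


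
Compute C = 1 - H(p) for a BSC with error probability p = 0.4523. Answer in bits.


H(p) = -p*log2(p) - (1-p)*log2(1-p) = -0.4523*log2(0.4523) - 0.5477*log2(0.5477) = 0.517724 + 0.475701 = 0.9934. C = 1 - H(p) = 1 - 0.9934 = 0.0066

0.0066 bits


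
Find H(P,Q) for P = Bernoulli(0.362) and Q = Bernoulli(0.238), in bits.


H(P,Q) = -p*log2(q) - (1-p)*log2(1-q). -0.362*log2(0.238) = 0.749690; -0.638*log2(0.762) = 0.250183. H(P,Q) = 0.749690 + 0.250183 = 0.9999

0.9999 bits


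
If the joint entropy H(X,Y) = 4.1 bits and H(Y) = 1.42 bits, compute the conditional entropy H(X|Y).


H(X|Y) = H(X,Y) - H(Y) = 4.1 - 1.42 = 2.68

2.68 bits


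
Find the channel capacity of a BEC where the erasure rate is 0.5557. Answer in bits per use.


C = 1 - epsilon = 1 - 0.5557 = 0.4443

0.4443 bits


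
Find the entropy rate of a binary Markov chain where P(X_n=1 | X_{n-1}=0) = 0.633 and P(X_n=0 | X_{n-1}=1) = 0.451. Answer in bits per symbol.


Stationary distribution: pi_0 = p10/(p01+p10) = 0.4161, pi_1 = 0.5839. Entropy rate H' = pi_0*H(p01) + pi_1*H(p10) = 0.4161*0.9483 + 0.5839*0.9931 = 0.9745

0.9745 bits/symbol


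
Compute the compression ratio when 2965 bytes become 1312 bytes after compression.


Ratio = original / compressed = 2965 / 1312 = 2.2599

2.2599


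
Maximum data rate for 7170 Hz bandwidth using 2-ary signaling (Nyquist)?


Rate = 2 * B * log2(M) = 2 * 7170 * 1.0 = 14340.0

14340.0 bps


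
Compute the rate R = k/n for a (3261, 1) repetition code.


Rate = k/n = 1/3261

1/3261


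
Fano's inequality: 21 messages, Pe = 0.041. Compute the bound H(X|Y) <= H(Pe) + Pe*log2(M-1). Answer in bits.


H(Pe) = -Pe*log2(Pe) - (1-Pe)*log2(1-Pe) = -0.041*log2(0.041) - 0.959*log2(0.959) = 0.188938 + 0.057921 = 0.2469. Pe*log2(M-1) = 0.041*log2(20) = 0.177199. Bound = H(Pe) + Pe*log2(M-1) = 0.188938 + 0.057921 + 0.177199 = 0.4241

0.4241 bits


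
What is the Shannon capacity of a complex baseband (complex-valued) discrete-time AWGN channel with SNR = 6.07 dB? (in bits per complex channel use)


SNR_linear = 10^(6.07/10) = 4.0458; C = log2(1 + SNR_linear) = log2(1 + 4.0458) = 2.3351

2.3351 bits/channel use


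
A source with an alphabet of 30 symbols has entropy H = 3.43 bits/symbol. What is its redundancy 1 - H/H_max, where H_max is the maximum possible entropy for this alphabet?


H_max = log2(K) = log2(30) = 4.9069 bits/symbol. Redundancy = 1 - H/H_max = 1 - 3.43/4.9069 = 1 - 0.699 = 0.301

0.301


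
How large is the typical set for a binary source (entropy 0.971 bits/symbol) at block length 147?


log2|A_typical| = nH = 147 * 0.971 = 142.737, so |A_typical| ~ 2^142.737 = 9.292e+42

9.292e+42


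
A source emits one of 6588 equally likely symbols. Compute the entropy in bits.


H = log2(n) = log2(6588) = 12.6856

12.6856 bits


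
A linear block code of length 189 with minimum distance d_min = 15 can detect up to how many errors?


Detection capability = d_min - 1 = 15 - 1 = 14

14 errors


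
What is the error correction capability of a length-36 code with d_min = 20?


Correction capability = floor((d-1)/2) = floor((20-1)/2) = 9

9 errors


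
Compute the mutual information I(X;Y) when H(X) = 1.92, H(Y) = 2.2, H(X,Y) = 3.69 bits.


I(X;Y) = H(X) + H(Y) - H(X,Y) = 1.92 + 2.2 - 3.69 = 0.43

0.43 bits


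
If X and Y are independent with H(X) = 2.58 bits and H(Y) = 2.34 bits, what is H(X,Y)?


For independent variables, H(X,Y) = H(X) + H(Y) = 2.58 + 2.34 = 4.92

4.92 bits


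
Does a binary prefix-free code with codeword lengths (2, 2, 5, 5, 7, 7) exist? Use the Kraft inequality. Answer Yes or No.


Kraft sum = sum(2^(-l_i)) = 0.5781, need <= 1. Result: satisfied (a binary prefix-free code with these lengths exists)

Yes


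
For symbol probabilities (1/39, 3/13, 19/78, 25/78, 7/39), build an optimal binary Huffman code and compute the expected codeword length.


Huffman construction (repeatedly merge the two least-probable nodes; each merge adds 1 bit to every symbol beneath it): 1/39 + 7/39 = 8/39; 8/39 + 3/13 = 17/39; 19/78 + 25/78 = 22/39; 17/39 + 22/39 = 1. Resulting codeword lengths (in the order the probabilities were given): (3, 2, 2, 2, 3). L_avg = sum(p_i * l_i) = 1/39*3 + 3/13*2 + 19/78*2 + 25/78*2 + 7/39*3 = 86/39 = 2.2051

2.2051 bits


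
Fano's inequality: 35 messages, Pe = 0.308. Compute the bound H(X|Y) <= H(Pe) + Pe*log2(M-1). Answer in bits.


H(Pe) = -Pe*log2(Pe) - (1-Pe)*log2(1-Pe) = -0.308*log2(0.308) - 0.692*log2(0.692) = 0.523291 + 0.367560 = 0.8909. Pe*log2(M-1) = 0.308*log2(34) = 1.566939. Bound = H(Pe) + Pe*log2(M-1) = 0.523291 + 0.367560 + 1.566939 = 2.4578

2.4578 bits


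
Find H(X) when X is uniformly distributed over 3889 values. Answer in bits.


H = log2(n) = log2(3889) = 11.9252

11.9252 bits


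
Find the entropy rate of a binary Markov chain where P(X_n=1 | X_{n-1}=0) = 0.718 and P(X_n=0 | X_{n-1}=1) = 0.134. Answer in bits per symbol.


Stationary distribution: pi_0 = p10/(p01+p10) = 0.1573, pi_1 = 0.8427. Entropy rate H' = pi_0*H(p01) + pi_1*H(p10) = 0.1573*0.8582 + 0.8427*0.5683 = 0.6139

0.6139 bits/symbol


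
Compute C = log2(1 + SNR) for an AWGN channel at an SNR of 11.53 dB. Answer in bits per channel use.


SNR_linear = 10^(11.53/10) = 14.2233; C = log2(1 + SNR_linear) = log2(1 + 14.2233) = 3.9282

3.9282 bits/channel use


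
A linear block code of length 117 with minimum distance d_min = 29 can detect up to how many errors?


Detection capability = d_min - 1 = 29 - 1 = 28

28 errors


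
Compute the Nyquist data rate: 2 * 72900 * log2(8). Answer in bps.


Rate = 2 * B * log2(M) = 2 * 72900 * 3.0 = 437400.0

437400.0 bps


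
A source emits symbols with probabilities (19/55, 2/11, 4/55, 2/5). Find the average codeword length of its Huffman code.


Huffman construction (repeatedly merge the two least-probable nodes; each merge adds 1 bit to every symbol beneath it): 4/55 + 2/11 = 14/55; 14/55 + 19/55 = 3/5; 2/5 + 3/5 = 1. Resulting codeword lengths (in the order the probabilities were given): (2, 3, 3, 1). L_avg = sum(p_i * l_i) = 19/55*2 + 2/11*3 + 4/55*3 + 2/5*1 = 102/55 = 1.8545

1.8545 bits


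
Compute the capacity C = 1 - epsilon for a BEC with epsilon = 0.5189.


C = 1 - epsilon = 1 - 0.5189 = 0.4811

0.4811 bits


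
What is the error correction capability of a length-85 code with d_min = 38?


Correction capability = floor((d-1)/2) = floor((38-1)/2) = 18

18 errors


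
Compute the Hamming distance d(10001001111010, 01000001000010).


Count differing positions: ^ ^ . . ^ . . . ^ ^ ^ . . . = 6 differences

6


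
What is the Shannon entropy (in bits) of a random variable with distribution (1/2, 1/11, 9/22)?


H = -sum(p_i * log2(p_i)). Terms: -(1/2)*log2(1/2) = 0.500000; -(1/11)*log2(1/11) = 0.314494; -(9/22)*log2(9/22) = 0.527525. H = 0.500000 + 0.314494 + 0.527525 = 1.342

1.342 bits


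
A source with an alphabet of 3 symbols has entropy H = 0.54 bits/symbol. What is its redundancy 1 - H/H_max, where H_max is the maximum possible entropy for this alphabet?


H_max = log2(K) = log2(3) = 1.585 bits/symbol. Redundancy = 1 - H/H_max = 1 - 0.54/1.585 = 1 - 0.3407 = 0.6593

0.6593


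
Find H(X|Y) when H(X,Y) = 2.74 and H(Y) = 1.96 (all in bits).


H(X|Y) = H(X,Y) - H(Y) = 2.74 - 1.96 = 0.78

0.78 bits


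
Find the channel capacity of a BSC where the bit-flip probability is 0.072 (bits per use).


H(p) = -p*log2(p) - (1-p)*log2(1-p) = -0.072*log2(0.072) - 0.928*log2(0.928) = 0.273302 + 0.100041 = 0.3733. C = 1 - H(p) = 1 - 0.3733 = 0.6267

0.6267 bits


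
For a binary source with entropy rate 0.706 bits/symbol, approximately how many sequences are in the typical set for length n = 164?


log2|A_typical| = nH = 164 * 0.706 = 115.784, so |A_typical| ~ 2^115.784 = 7.152e+34

7.152e+34


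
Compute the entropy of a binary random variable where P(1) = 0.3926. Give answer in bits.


H = -p*log2(p) - (1-p)*log2(1-p). -0.3926*log2(0.3926) = 0.529566; -0.6074*log2(0.6074) = 0.436891. H = 0.529566 + 0.436891 = 0.9665

0.9665 bits


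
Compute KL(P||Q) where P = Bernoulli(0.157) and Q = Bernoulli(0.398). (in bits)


KL = p*log2(p/q) + (1-p)*log2((1-p)/(1-q)) = 0.157*log2(0.157/0.398) + 0.843*log2(0.843/0.602) = 0.1988

0.1988 bits


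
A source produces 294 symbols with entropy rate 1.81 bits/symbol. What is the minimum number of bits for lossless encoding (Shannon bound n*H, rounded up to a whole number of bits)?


Minimum bits >= n * H = 294 * 1.81 = 532.14, rounded up to a whole number of bits = 533

533 bits


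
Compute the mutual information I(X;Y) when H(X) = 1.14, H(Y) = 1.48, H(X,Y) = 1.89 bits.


I(X;Y) = H(X) + H(Y) - H(X,Y) = 1.14 + 1.48 - 1.89 = 0.73

0.73 bits


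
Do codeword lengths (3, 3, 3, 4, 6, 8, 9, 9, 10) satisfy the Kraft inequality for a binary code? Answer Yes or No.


Kraft sum = sum(2^(-l_i)) = 0.4619, need <= 1. Result: satisfied (a binary prefix-free code with these lengths exists)

Yes


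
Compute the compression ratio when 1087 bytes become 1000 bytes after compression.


Ratio = original / compressed = 1087 / 1000 = 1.087

1.087


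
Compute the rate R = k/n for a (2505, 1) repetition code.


Rate = k/n = 1/2505

1/2505


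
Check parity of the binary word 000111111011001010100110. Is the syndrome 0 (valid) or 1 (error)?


Syndrome = XOR of all bits = 0 XOR 0 XOR 0 XOR 1 XOR 1 XOR 1 XOR 1 XOR 1 XOR 1 XOR 0 XOR 1 XOR 1 XOR 0 XOR 0 XOR 1 XOR 0 XOR 1 XOR 0 XOR 1 XOR 0 XOR 0 XOR 1 XOR 1 XOR 0 = 1

1


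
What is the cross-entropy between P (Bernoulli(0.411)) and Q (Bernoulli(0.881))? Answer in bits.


H(P,Q) = -p*log2(q) - (1-p)*log2(1-q). -0.411*log2(0.881) = 0.075125; -0.589*log2(0.119) = 1.808799. H(P,Q) = 0.075125 + 1.808799 = 1.8839

1.8839 bits


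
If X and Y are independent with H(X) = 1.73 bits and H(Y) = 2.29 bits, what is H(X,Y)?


For independent variables, H(X,Y) = H(X) + H(Y) = 1.73 + 2.29 = 4.02

4.02 bits


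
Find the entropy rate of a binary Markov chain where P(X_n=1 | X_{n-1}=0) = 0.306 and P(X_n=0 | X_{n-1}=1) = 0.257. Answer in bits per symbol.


Stationary distribution: pi_0 = p10/(p01+p10) = 0.4565, pi_1 = 0.5435. Entropy rate H' = pi_0*H(p01) + pi_1*H(p10) = 0.4565*0.8885 + 0.5435*0.8222 = 0.8525

0.8525 bits/symbol


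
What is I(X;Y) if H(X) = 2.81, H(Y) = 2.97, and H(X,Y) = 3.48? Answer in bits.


I(X;Y) = H(X) + H(Y) - H(X,Y) = 2.81 + 2.97 - 3.48 = 2.3

2.3 bits


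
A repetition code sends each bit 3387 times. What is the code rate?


Rate = k/n = 1/3387

1/3387


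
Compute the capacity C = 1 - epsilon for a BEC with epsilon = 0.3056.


C = 1 - epsilon = 1 - 0.3056 = 0.6944

0.6944 bits


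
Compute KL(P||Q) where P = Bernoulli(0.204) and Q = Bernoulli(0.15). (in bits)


KL = p*log2(p/q) + (1-p)*log2((1-p)/(1-q)) = 0.204*log2(0.204/0.15) + 0.796*log2(0.796/0.85) = 0.0151

0.0151 bits


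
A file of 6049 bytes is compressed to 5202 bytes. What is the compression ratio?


Ratio = original / compressed = 6049 / 5202 = 1.1628

1.1628


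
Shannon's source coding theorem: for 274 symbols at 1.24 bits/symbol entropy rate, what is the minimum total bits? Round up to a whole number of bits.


Minimum bits >= n * H = 274 * 1.24 = 339.76, rounded up to a whole number of bits = 340

340 bits


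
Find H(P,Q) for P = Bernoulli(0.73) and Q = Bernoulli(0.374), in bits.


H(P,Q) = -p*log2(q) - (1-p)*log2(1-q). -0.73*log2(0.374) = 1.035790; -0.27*log2(0.626) = 0.182457. H(P,Q) = 1.035790 + 0.182457 = 1.2182

1.2182 bits


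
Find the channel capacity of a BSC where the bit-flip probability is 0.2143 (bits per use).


H(p) = -p*log2(p) - (1-p)*log2(1-p) = -0.2143*log2(0.2143) - 0.7857*log2(0.7857) = 0.476238 + 0.273384 = 0.7496. C = 1 - H(p) = 1 - 0.7496 = 0.2504

0.2504 bits


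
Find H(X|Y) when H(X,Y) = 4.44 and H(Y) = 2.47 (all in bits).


H(X|Y) = H(X,Y) - H(Y) = 4.44 - 2.47 = 1.97

1.97 bits


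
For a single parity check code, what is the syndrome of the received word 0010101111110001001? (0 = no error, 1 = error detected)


Syndrome = XOR of all bits = 0 XOR 0 XOR 1 XOR 0 XOR 1 XOR 0 XOR 1 XOR 1 XOR 1 XOR 1 XOR 1 XOR 1 XOR 0 XOR 0 XOR 0 XOR 1 XOR 0 XOR 0 XOR 1 = 0

0


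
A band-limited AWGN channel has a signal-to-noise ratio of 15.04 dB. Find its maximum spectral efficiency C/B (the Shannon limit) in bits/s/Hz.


SNR_linear = 10^(15.04/10) = 31.9154; C/B = log2(1 + SNR_linear) = log2(1 + 31.9154) = 5.0407

5.0407 bits/s/Hz


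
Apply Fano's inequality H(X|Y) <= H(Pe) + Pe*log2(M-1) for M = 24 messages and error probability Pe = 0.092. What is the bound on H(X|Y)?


H(Pe) = -Pe*log2(Pe) - (1-Pe)*log2(1-Pe) = -0.092*log2(0.092) - 0.908*log2(0.908) = 0.316684 + 0.126426 = 0.4431. Pe*log2(M-1) = 0.092*log2(23) = 0.416168. Bound = H(Pe) + Pe*log2(M-1) = 0.316684 + 0.126426 + 0.416168 = 0.8593

0.8593 bits


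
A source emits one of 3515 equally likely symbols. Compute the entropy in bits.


H = log2(n) = log2(3515) = 11.7793

11.7793 bits


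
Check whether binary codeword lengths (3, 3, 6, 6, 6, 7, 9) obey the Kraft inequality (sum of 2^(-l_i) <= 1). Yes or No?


Kraft sum = sum(2^(-l_i)) = 0.3066, need <= 1. Result: satisfied (a binary prefix-free code with these lengths exists)

Yes
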